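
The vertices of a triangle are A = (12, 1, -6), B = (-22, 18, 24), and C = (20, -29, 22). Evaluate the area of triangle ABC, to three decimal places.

AB = (-34, 17, 30),  AC = (8, -30, 28)
i: 17·28 - 30·(-30) = 476 - (-900) = 1376
j: 30·8 - (-34)·28 = 240 - (-952) = 1192
k: (-34)·(-30) - 17·8 = 1020 - 136 = 884
AB × AC = (1376, 1192, 884)
|AB × AC| = √4095696 ≈ 2023.7826
area = ½ · 2023.7826 ≈ 1011.891

1011.891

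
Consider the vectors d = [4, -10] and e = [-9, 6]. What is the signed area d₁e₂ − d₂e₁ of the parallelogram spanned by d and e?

4·6 - (-10)·(-9) = 24 - 90 = -66

-66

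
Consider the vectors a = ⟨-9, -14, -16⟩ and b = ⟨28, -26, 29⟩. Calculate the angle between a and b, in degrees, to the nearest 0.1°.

108.5

a · b = (-9)·28 + (-14)·(-26) + (-16)·29 = -252 + 364 - 464 = -352
|a|² = 81 + 196 + 256 = 533,  |a| = √533 ≈ 23.086793
|b|² = 784 + 676 + 841 = 2301,  |b| = √2301 ≈ 47.968740
cos θ = -352 / (23.086793 · 47.968740) ≈ -0.31785
θ = arccos(-0.31785) ≈ 108.5°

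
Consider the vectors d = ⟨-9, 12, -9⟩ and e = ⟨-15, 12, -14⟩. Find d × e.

(-60, 9, 72)

i: 12·(-14) - (-9)·12 = -168 - (-108) = -60
j: (-9)·(-15) - (-9)·(-14) = 135 - 126 = 9
k: (-9)·12 - 12·(-15) = -108 - (-180) = 72
d × e = (-60, 9, 72)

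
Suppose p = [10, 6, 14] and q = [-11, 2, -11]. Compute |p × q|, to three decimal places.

134.789

i: 6·(-11) - 14·2 = -66 - 28 = -94
j: 14·(-11) - 10·(-11) = -154 - (-110) = -44
k: 10·2 - 6·(-11) = 20 - (-66) = 86
p × q = (-94, -44, 86)
|p × q| = √((-94)² + (-44)² + 86²) = √18168 ≈ 134.7887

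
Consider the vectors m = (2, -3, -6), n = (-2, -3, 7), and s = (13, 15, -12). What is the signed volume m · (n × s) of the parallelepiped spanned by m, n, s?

n × s:
i: (-3)·(-12) - 7·15 = 36 - 105 = -69
j: 7·13 - (-2)·(-12) = 91 - 24 = 67
k: (-2)·15 - (-3)·13 = -30 - (-39) = 9
n × s = (-69, 67, 9)
m · (n × s) = 2·(-69) + (-3)·67 + (-6)·9 = -138 - 201 - 54 = -393

-393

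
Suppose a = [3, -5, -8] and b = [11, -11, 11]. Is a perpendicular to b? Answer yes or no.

a · b = 3·11 + (-5)·(-11) + (-8)·11 = 33 + 55 - 88 = 0
Zero, so the vectors are orthogonal.

yes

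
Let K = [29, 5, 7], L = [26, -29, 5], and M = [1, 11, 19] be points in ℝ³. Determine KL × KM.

KL = (-3, -34, -2)
KM = (-28, 6, 12)
i: (-34)·12 - (-2)·6 = -408 - (-12) = -396
j: (-2)·(-28) - (-3)·12 = 56 - (-36) = 92
k: (-3)·6 - (-34)·(-28) = -18 - 952 = -970
KL × KM = (-396, 92, -970)

(-396, 92, -970)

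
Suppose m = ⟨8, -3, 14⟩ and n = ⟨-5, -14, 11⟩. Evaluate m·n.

m · n = 8·(-5) + (-3)·(-14) + 14·11 = -40 + 42 + 154 = 156

156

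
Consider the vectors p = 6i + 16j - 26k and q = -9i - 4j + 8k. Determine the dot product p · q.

-326

p · q = 6·(-9) + 16·(-4) + (-26)·8 = -54 - 64 - 208 = -326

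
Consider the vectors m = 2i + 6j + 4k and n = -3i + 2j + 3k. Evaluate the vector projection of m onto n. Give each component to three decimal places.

(-2.455, 1.636, 2.455)

m · n = 2·(-3) + 6·2 + 4·3 = -6 + 12 + 12 = 18
|n|² = 9 + 4 + 9 = 22
proj_n m = (18/22) · (-3, 2, 3) ≈ (-2.455, 1.636, 2.455)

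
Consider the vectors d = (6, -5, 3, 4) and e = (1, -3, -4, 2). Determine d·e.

d · e = 6·1 + (-5)·(-3) + 3·(-4) + 4·2 = 6 + 15 - 12 + 8 = 17

17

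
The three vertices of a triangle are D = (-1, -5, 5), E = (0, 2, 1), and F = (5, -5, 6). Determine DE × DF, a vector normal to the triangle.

DE = (1, 7, -4)
DF = (6, 0, 1)
i: 7·1 - (-4)·0 = 7 - 0 = 7
j: (-4)·6 - 1·1 = -24 - 1 = -25
k: 1·0 - 7·6 = 0 - 42 = -42
DE × DF = (7, -25, -42)

(7, -25, -42)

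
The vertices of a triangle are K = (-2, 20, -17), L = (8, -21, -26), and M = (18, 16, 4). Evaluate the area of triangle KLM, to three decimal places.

KL = (10, -41, -9),  KM = (20, -4, 21)
i: (-41)·21 - (-9)·(-4) = -861 - 36 = -897
j: (-9)·20 - 10·21 = -180 - 210 = -390
k: 10·(-4) - (-41)·20 = -40 - (-820) = 780
KL × KM = (-897, -390, 780)
|KL × KM| = √1565109 ≈ 1251.0432
area = ½ · 1251.0432 ≈ 625.522

625.522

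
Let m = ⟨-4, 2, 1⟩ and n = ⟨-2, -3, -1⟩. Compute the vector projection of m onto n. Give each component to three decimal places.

(-0.143, -0.214, -0.071)

m · n = (-4)·(-2) + 2·(-3) + 1·(-1) = 8 - 6 - 1 = 1
|n|² = 4 + 9 + 1 = 14
proj_n m = (1/14) · (-2, -3, -1) ≈ (-0.143, -0.214, -0.071)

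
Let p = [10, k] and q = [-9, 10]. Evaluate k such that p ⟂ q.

p · q = 10·(-9) + k·10 = -90 + 10k
Set equal to 0: 10k = 90, so k = 9.

9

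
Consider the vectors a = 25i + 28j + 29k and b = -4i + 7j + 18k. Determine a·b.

a · b = 25·(-4) + 28·7 + 29·18 = -100 + 196 + 522 = 618

618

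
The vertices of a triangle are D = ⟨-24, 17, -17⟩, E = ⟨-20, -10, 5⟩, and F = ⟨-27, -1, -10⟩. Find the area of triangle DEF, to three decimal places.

DE = (4, -27, 22),  DF = (-3, -18, 7)
i: (-27)·7 - 22·(-18) = -189 - (-396) = 207
j: 22·(-3) - 4·7 = -66 - 28 = -94
k: 4·(-18) - (-27)·(-3) = -72 - 81 = -153
DE × DF = (207, -94, -153)
|DE × DF| = √75094 ≈ 274.0328
area = ½ · 274.0328 ≈ 137.016

137.016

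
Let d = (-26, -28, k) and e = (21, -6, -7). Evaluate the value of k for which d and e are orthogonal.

-54

d · e = (-26)·21 + (-28)·(-6) + k·(-7) = -378 - 7k
Set equal to 0: -7k = 378, so k = -54.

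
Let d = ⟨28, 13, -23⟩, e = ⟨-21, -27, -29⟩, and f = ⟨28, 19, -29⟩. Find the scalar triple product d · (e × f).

e × f:
i: (-27)·(-29) - (-29)·19 = 783 - (-551) = 1334
j: (-29)·28 - (-21)·(-29) = -812 - 609 = -1421
k: (-21)·19 - (-27)·28 = -399 - (-756) = 357
e × f = (1334, -1421, 357)
d · (e × f) = 28·1334 + 13·(-1421) + (-23)·357 = 37352 - 18473 - 8211 = 10668

10668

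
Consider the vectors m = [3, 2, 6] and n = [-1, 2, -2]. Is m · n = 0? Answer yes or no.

no

m · n = 3·(-1) + 2·2 + 6·(-2) = -3 + 4 - 12 = -11
Nonzero, so the vectors are not orthogonal.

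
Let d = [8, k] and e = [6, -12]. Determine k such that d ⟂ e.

4

d · e = 8·6 + k·(-12) = 48 - 12k
Set equal to 0: -12k = -48, so k = 4.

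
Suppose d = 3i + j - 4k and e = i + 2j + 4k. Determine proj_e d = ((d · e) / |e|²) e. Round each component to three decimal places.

d · e = 3·1 + 1·2 + (-4)·4 = 3 + 2 - 16 = -11
|e|² = 1 + 4 + 16 = 21
proj_e d = (-11/21) · (1, 2, 4) ≈ (-0.524, -1.048, -2.095)

(-0.524, -1.048, -2.095)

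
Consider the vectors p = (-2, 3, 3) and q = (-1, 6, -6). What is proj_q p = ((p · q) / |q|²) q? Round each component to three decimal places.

(-0.027, 0.164, -0.164)

p · q = (-2)·(-1) + 3·6 + 3·(-6) = 2 + 18 - 18 = 2
|q|² = 1 + 36 + 36 = 73
proj_q p = (2/73) · (-1, 6, -6) ≈ (-0.027, 0.164, -0.164)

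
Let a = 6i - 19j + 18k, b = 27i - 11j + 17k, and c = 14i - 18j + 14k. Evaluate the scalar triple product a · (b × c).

b × c:
i: (-11)·14 - 17·(-18) = -154 - (-306) = 152
j: 17·14 - 27·14 = 238 - 378 = -140
k: 27·(-18) - (-11)·14 = -486 - (-154) = -332
b × c = (152, -140, -332)
a · (b × c) = 6·152 + (-19)·(-140) + 18·(-332) = 912 + 2660 - 5976 = -2404

-2404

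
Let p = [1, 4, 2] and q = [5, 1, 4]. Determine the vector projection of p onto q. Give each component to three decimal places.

p · q = 1·5 + 4·1 + 2·4 = 5 + 4 + 8 = 17
|q|² = 25 + 1 + 16 = 42
proj_q p = (17/42) · (5, 1, 4) ≈ (2.024, 0.405, 1.619)

(2.024, 0.405, 1.619)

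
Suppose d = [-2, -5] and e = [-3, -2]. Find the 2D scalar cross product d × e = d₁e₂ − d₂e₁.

-11

(-2)·(-2) - (-5)·(-3) = 4 - 15 = -11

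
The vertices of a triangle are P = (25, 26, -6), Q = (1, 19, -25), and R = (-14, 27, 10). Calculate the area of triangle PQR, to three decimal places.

583.627

PQ = (-24, -7, -19),  PR = (-39, 1, 16)
i: (-7)·16 - (-19)·1 = -112 - (-19) = -93
j: (-19)·(-39) - (-24)·16 = 741 - (-384) = 1125
k: (-24)·1 - (-7)·(-39) = -24 - 273 = -297
PQ × PR = (-93, 1125, -297)
|PQ × PR| = √1362483 ≈ 1167.2545
area = ½ · 1167.2545 ≈ 583.627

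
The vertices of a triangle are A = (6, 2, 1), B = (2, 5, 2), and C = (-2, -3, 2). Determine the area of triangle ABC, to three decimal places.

AB = (-4, 3, 1),  AC = (-8, -5, 1)
i: 3·1 - 1·(-5) = 3 - (-5) = 8
j: 1·(-8) - (-4)·1 = -8 - (-4) = -4
k: (-4)·(-5) - 3·(-8) = 20 - (-24) = 44
AB × AC = (8, -4, 44)
|AB × AC| = √2016 ≈ 44.8999
area = ½ · 44.8999 ≈ 22.450

22.450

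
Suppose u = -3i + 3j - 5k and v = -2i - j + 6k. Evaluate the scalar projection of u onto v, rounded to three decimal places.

-4.217

u · v = (-3)·(-2) + 3·(-1) + (-5)·6 = 6 - 3 - 30 = -27
|v| = √(4 + 1 + 36) = √41 ≈ 6.4031
comp_v u = -27 / √41 ≈ -4.217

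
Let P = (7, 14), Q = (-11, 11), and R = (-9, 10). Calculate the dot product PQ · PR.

PQ = Q − P = (-18, -3)
PR = R − P = (-16, -4)
PQ · PR = (-18)·(-16) + (-3)·(-4) = 288 + 12 = 300

300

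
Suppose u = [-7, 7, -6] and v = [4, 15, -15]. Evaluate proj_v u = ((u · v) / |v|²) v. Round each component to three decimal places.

(1.433, 5.376, -5.376)

u · v = (-7)·4 + 7·15 + (-6)·(-15) = -28 + 105 + 90 = 167
|v|² = 16 + 225 + 225 = 466
proj_v u = (167/466) · (4, 15, -15) ≈ (1.433, 5.376, -5.376)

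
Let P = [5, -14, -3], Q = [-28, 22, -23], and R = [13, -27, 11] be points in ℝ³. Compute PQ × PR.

PQ = (-33, 36, -20)
PR = (8, -13, 14)
i: 36·14 - (-20)·(-13) = 504 - 260 = 244
j: (-20)·8 - (-33)·14 = -160 - (-462) = 302
k: (-33)·(-13) - 36·8 = 429 - 288 = 141
PQ × PR = (244, 302, 141)

(244, 302, 141)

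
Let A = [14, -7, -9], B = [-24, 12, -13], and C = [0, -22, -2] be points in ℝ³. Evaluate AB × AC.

AB = (-38, 19, -4)
AC = (-14, -15, 7)
i: 19·7 - (-4)·(-15) = 133 - 60 = 73
j: (-4)·(-14) - (-38)·7 = 56 - (-266) = 322
k: (-38)·(-15) - 19·(-14) = 570 - (-266) = 836
AB × AC = (73, 322, 836)

(73, 322, 836)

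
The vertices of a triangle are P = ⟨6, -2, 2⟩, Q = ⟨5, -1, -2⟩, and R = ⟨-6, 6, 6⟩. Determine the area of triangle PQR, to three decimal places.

PQ = (-1, 1, -4),  PR = (-12, 8, 4)
i: 1·4 - (-4)·8 = 4 - (-32) = 36
j: (-4)·(-12) - (-1)·4 = 48 - (-4) = 52
k: (-1)·8 - 1·(-12) = -8 - (-12) = 4
PQ × PR = (36, 52, 4)
|PQ × PR| = √4016 ≈ 63.3719
area = ½ · 63.3719 ≈ 31.686

31.686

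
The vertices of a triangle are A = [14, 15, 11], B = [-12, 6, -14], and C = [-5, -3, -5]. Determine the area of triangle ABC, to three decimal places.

215.248

AB = (-26, -9, -25),  AC = (-19, -18, -16)
i: (-9)·(-16) - (-25)·(-18) = 144 - 450 = -306
j: (-25)·(-19) - (-26)·(-16) = 475 - 416 = 59
k: (-26)·(-18) - (-9)·(-19) = 468 - 171 = 297
AB × AC = (-306, 59, 297)
|AB × AC| = √185326 ≈ 430.4951
area = ½ · 430.4951 ≈ 215.248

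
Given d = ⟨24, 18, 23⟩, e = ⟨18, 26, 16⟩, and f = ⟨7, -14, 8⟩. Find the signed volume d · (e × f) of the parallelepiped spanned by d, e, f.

-190

e × f:
i: 26·8 - 16·(-14) = 208 - (-224) = 432
j: 16·7 - 18·8 = 112 - 144 = -32
k: 18·(-14) - 26·7 = -252 - 182 = -434
e × f = (432, -32, -434)
d · (e × f) = 24·432 + 18·(-32) + 23·(-434) = 10368 - 576 - 9982 = -190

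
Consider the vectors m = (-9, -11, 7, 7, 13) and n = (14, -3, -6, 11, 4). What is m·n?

m · n = (-9)·14 + (-11)·(-3) + 7·(-6) + 7·11 + 13·4 = -126 + 33 - 42 + 77 + 52 = -6

-6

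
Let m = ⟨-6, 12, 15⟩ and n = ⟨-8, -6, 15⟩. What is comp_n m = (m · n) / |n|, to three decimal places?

m · n = (-6)·(-8) + 12·(-6) + 15·15 = 48 - 72 + 225 = 201
|n| = √(64 + 36 + 225) = √325 ≈ 18.0278
comp_n m = 201 / √325 ≈ 11.149

11.149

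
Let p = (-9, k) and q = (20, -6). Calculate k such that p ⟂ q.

p · q = (-9)·20 + k·(-6) = -180 - 6k
Set equal to 0: -6k = 180, so k = -30.

-30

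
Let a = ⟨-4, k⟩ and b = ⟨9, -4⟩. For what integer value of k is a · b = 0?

a · b = (-4)·9 + k·(-4) = -36 - 4k
Set equal to 0: -4k = 36, so k = -9.

-9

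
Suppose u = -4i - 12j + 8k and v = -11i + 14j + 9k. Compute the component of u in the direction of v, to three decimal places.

-2.607

u · v = (-4)·(-11) + (-12)·14 + 8·9 = 44 - 168 + 72 = -52
|v| = √(121 + 196 + 81) = √398 ≈ 19.9499
comp_v u = -52 / √398 ≈ -2.607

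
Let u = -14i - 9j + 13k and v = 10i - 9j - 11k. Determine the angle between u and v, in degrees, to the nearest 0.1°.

u · v = (-14)·10 + (-9)·(-9) + 13·(-11) = -140 + 81 - 143 = -202
|u|² = 196 + 81 + 169 = 446,  |u| = √446 ≈ 21.118712
|v|² = 100 + 81 + 121 = 302,  |v| = √302 ≈ 17.378147
cos θ = -202 / (21.118712 · 17.378147) ≈ -0.55040
θ = arccos(-0.55040) ≈ 123.4°

123.4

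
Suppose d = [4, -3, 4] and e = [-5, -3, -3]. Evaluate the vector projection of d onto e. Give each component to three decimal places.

(2.674, 1.605, 1.605)

d · e = 4·(-5) + (-3)·(-3) + 4·(-3) = -20 + 9 - 12 = -23
|e|² = 25 + 9 + 9 = 43
proj_e d = (-23/43) · (-5, -3, -3) ≈ (2.674, 1.605, 1.605)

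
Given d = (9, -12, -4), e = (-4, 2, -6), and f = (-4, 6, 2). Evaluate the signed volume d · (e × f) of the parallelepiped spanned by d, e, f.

40

e × f:
i: 2·2 - (-6)·6 = 4 - (-36) = 40
j: (-6)·(-4) - (-4)·2 = 24 - (-8) = 32
k: (-4)·6 - 2·(-4) = -24 - (-8) = -16
e × f = (40, 32, -16)
d · (e × f) = 9·40 + (-12)·32 + (-4)·(-16) = 360 - 384 + 64 = 40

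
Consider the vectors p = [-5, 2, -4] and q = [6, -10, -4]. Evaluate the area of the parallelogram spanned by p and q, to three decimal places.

i: 2·(-4) - (-4)·(-10) = -8 - 40 = -48
j: (-4)·6 - (-5)·(-4) = -24 - 20 = -44
k: (-5)·(-10) - 2·6 = 50 - 12 = 38
p × q = (-48, -44, 38)
|p × q| = √((-48)² + (-44)² + 38²) = √5684 ≈ 75.3923

75.392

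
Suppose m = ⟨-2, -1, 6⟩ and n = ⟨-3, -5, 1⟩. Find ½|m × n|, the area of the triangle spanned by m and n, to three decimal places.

i: (-1)·1 - 6·(-5) = -1 - (-30) = 29
j: 6·(-3) - (-2)·1 = -18 - (-2) = -16
k: (-2)·(-5) - (-1)·(-3) = 10 - 3 = 7
m × n = (29, -16, 7)
|m × n| = √(29² + (-16)² + 7²) = √1146 ≈ 33.8526
area = ½ · 33.8526 ≈ 16.926

16.926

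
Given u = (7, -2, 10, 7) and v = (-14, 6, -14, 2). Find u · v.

u · v = 7·(-14) + (-2)·6 + 10·(-14) + 7·2 = -98 - 12 - 140 + 14 = -236

-236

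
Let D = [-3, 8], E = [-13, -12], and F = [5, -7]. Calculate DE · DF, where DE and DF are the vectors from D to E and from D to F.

DE = E − D = (-10, -20)
DF = F − D = (8, -15)
DE · DF = (-10)·8 + (-20)·(-15) = -80 + 300 = 220

220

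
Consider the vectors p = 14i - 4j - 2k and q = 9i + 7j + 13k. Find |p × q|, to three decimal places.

i: (-4)·13 - (-2)·7 = -52 - (-14) = -38
j: (-2)·9 - 14·13 = -18 - 182 = -200
k: 14·7 - (-4)·9 = 98 - (-36) = 134
p × q = (-38, -200, 134)
|p × q| = √((-38)² + (-200)² + 134²) = √59400 ≈ 243.7212

243.721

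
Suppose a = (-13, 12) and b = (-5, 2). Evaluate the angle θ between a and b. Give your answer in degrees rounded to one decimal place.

20.9

a · b = (-13)·(-5) + 12·2 = 65 + 24 = 89
|a|² = 169 + 144 = 313,  |a| = √313 ≈ 17.691806
|b|² = 25 + 4 = 29,  |b| = √29 ≈ 5.385165
cos θ = 89 / (17.691806 · 5.385165) ≈ 0.93415
θ = arccos(0.93415) ≈ 20.9°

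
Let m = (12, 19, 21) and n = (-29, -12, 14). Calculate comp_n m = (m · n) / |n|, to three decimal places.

-8.206

m · n = 12·(-29) + 19·(-12) + 21·14 = -348 - 228 + 294 = -282
|n| = √(841 + 144 + 196) = √1181 ≈ 34.3657
comp_n m = -282 / √1181 ≈ -8.206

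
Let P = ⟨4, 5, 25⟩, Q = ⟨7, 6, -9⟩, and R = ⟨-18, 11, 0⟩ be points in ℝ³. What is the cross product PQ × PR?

PQ = (3, 1, -34)
PR = (-22, 6, -25)
i: 1·(-25) - (-34)·6 = -25 - (-204) = 179
j: (-34)·(-22) - 3·(-25) = 748 - (-75) = 823
k: 3·6 - 1·(-22) = 18 - (-22) = 40
PQ × PR = (179, 823, 40)

(179, 823, 40)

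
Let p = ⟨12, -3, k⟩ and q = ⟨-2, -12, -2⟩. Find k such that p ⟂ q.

p · q = 12·(-2) + (-3)·(-12) + k·(-2) = 12 - 2k
Set equal to 0: -2k = -12, so k = 6.

6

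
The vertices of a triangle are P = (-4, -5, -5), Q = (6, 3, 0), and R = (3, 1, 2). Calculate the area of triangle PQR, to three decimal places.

21.892

PQ = (10, 8, 5),  PR = (7, 6, 7)
i: 8·7 - 5·6 = 56 - 30 = 26
j: 5·7 - 10·7 = 35 - 70 = -35
k: 10·6 - 8·7 = 60 - 56 = 4
PQ × PR = (26, -35, 4)
|PQ × PR| = √1917 ≈ 43.7836
area = ½ · 43.7836 ≈ 21.892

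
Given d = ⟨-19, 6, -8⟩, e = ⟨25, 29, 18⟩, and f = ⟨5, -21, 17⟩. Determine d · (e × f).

e × f:
i: 29·17 - 18·(-21) = 493 - (-378) = 871
j: 18·5 - 25·17 = 90 - 425 = -335
k: 25·(-21) - 29·5 = -525 - 145 = -670
e × f = (871, -335, -670)
d · (e × f) = (-19)·871 + 6·(-335) + (-8)·(-670) = -16549 - 2010 + 5360 = -13199

-13199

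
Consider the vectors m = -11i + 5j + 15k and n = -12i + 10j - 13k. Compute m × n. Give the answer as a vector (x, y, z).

i: 5·(-13) - 15·10 = -65 - 150 = -215
j: 15·(-12) - (-11)·(-13) = -180 - 143 = -323
k: (-11)·10 - 5·(-12) = -110 - (-60) = -50
m × n = (-215, -323, -50)

(-215, -323, -50)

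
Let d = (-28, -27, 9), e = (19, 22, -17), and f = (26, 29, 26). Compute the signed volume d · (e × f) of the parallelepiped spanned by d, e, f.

-4737

e × f:
i: 22·26 - (-17)·29 = 572 - (-493) = 1065
j: (-17)·26 - 19·26 = -442 - 494 = -936
k: 19·29 - 22·26 = 551 - 572 = -21
e × f = (1065, -936, -21)
d · (e × f) = (-28)·1065 + (-27)·(-936) + 9·(-21) = -29820 + 25272 - 189 = -4737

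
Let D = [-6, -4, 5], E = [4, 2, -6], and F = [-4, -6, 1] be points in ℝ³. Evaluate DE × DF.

(-46, 18, -32)

DE = (10, 6, -11)
DF = (2, -2, -4)
i: 6·(-4) - (-11)·(-2) = -24 - 22 = -46
j: (-11)·2 - 10·(-4) = -22 - (-40) = 18
k: 10·(-2) - 6·2 = -20 - 12 = -32
DE × DF = (-46, 18, -32)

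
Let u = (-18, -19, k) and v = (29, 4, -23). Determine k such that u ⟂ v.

-26

u · v = (-18)·29 + (-19)·4 + k·(-23) = -598 - 23k
Set equal to 0: -23k = 598, so k = -26.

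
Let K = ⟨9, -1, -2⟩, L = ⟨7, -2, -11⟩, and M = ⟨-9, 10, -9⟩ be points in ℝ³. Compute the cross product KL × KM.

KL = (-2, -1, -9)
KM = (-18, 11, -7)
i: (-1)·(-7) - (-9)·11 = 7 - (-99) = 106
j: (-9)·(-18) - (-2)·(-7) = 162 - 14 = 148
k: (-2)·11 - (-1)·(-18) = -22 - 18 = -40
KL × KM = (106, 148, -40)

(106, 148, -40)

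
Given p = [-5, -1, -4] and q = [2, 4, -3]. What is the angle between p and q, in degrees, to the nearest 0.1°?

93.3

p · q = (-5)·2 + (-1)·4 + (-4)·(-3) = -10 - 4 + 12 = -2
|p|² = 25 + 1 + 16 = 42,  |p| = √42 ≈ 6.480741
|q|² = 4 + 16 + 9 = 29,  |q| = √29 ≈ 5.385165
cos θ = -2 / (6.480741 · 5.385165) ≈ -0.05731
θ = arccos(-0.05731) ≈ 93.3°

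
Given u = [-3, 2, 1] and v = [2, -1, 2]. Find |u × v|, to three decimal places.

i: 2·2 - 1·(-1) = 4 - (-1) = 5
j: 1·2 - (-3)·2 = 2 - (-6) = 8
k: (-3)·(-1) - 2·2 = 3 - 4 = -1
u × v = (5, 8, -1)
|u × v| = √(5² + 8² + (-1)²) = √90 ≈ 9.4868

9.487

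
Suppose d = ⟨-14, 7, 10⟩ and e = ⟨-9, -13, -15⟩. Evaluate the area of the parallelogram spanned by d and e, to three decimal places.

i: 7·(-15) - 10·(-13) = -105 - (-130) = 25
j: 10·(-9) - (-14)·(-15) = -90 - 210 = -300
k: (-14)·(-13) - 7·(-9) = 182 - (-63) = 245
d × e = (25, -300, 245)
|d × e| = √(25² + (-300)² + 245²) = √150650 ≈ 388.1366

388.137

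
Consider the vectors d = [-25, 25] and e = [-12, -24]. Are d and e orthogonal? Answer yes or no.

no

d · e = (-25)·(-12) + 25·(-24) = 300 - 600 = -300
Nonzero, so the vectors are not orthogonal.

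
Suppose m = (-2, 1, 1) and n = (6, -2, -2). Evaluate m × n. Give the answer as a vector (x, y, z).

(0, 2, -2)

i: 1·(-2) - 1·(-2) = -2 - (-2) = 0
j: 1·6 - (-2)·(-2) = 6 - 4 = 2
k: (-2)·(-2) - 1·6 = 4 - 6 = -2
m × n = (0, 2, -2)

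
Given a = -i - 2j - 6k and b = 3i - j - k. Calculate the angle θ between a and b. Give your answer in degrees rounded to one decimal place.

a · b = (-1)·3 + (-2)·(-1) + (-6)·(-1) = -3 + 2 + 6 = 5
|a|² = 1 + 4 + 36 = 41,  |a| = √41 ≈ 6.403124
|b|² = 9 + 1 + 1 = 11,  |b| = √11 ≈ 3.316625
cos θ = 5 / (6.403124 · 3.316625) ≈ 0.23544
θ = arccos(0.23544) ≈ 76.4°

76.4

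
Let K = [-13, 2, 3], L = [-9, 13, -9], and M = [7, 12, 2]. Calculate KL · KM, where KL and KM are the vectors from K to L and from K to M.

KL = L − K = (4, 11, -12)
KM = M − K = (20, 10, -1)
KL · KM = 4·20 + 11·10 + (-12)·(-1) = 80 + 110 + 12 = 202

202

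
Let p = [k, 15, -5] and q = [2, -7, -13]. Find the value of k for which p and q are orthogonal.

p · q = k·2 + 15·(-7) + (-5)·(-13) = -40 + 2k
Set equal to 0: 2k = 40, so k = 20.

20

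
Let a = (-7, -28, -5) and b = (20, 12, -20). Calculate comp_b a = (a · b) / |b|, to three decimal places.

-12.238

a · b = (-7)·20 + (-28)·12 + (-5)·(-20) = -140 - 336 + 100 = -376
|b| = √(400 + 144 + 400) = √944 ≈ 30.7246
comp_b a = -376 / √944 ≈ -12.238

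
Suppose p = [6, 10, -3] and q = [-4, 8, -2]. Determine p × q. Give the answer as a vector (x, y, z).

i: 10·(-2) - (-3)·8 = -20 - (-24) = 4
j: (-3)·(-4) - 6·(-2) = 12 - (-12) = 24
k: 6·8 - 10·(-4) = 48 - (-40) = 88
p × q = (4, 24, 88)

(4, 24, 88)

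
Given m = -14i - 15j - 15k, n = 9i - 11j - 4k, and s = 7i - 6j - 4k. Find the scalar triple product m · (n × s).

-745

n × s:
i: (-11)·(-4) - (-4)·(-6) = 44 - 24 = 20
j: (-4)·7 - 9·(-4) = -28 - (-36) = 8
k: 9·(-6) - (-11)·7 = -54 - (-77) = 23
n × s = (20, 8, 23)
m · (n × s) = (-14)·20 + (-15)·8 + (-15)·23 = -280 - 120 - 345 = -745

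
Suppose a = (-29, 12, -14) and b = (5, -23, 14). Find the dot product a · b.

-617

a · b = (-29)·5 + 12·(-23) + (-14)·14 = -145 - 276 - 196 = -617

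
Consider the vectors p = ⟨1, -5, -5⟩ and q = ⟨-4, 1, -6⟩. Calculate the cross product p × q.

(35, 26, -19)

i: (-5)·(-6) - (-5)·1 = 30 - (-5) = 35
j: (-5)·(-4) - 1·(-6) = 20 - (-6) = 26
k: 1·1 - (-5)·(-4) = 1 - 20 = -19
p × q = (35, 26, -19)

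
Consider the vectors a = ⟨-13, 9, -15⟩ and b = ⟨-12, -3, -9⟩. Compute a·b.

264

a · b = (-13)·(-12) + 9·(-3) + (-15)·(-9) = 156 - 27 + 135 = 264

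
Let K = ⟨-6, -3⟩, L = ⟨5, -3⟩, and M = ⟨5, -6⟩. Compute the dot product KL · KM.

121

KL = L − K = (11, 0)
KM = M − K = (11, -3)
KL · KM = 11·11 + 0·(-3) = 121 + 0 = 121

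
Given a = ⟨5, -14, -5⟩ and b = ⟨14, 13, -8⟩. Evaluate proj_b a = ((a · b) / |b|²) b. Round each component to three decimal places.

a · b = 5·14 + (-14)·13 + (-5)·(-8) = 70 - 182 + 40 = -72
|b|² = 196 + 169 + 64 = 429
proj_b a = (-72/429) · (14, 13, -8) ≈ (-2.350, -2.182, 1.343)

(-2.350, -2.182, 1.343)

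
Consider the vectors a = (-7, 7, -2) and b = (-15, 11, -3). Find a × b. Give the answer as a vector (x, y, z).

i: 7·(-3) - (-2)·11 = -21 - (-22) = 1
j: (-2)·(-15) - (-7)·(-3) = 30 - 21 = 9
k: (-7)·11 - 7·(-15) = -77 - (-105) = 28
a × b = (1, 9, 28)

(1, 9, 28)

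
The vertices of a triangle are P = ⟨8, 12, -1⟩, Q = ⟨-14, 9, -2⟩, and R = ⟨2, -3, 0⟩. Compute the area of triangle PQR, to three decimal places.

156.885

PQ = (-22, -3, -1),  PR = (-6, -15, 1)
i: (-3)·1 - (-1)·(-15) = -3 - 15 = -18
j: (-1)·(-6) - (-22)·1 = 6 - (-22) = 28
k: (-22)·(-15) - (-3)·(-6) = 330 - 18 = 312
PQ × PR = (-18, 28, 312)
|PQ × PR| = √98452 ≈ 313.7706
area = ½ · 313.7706 ≈ 156.885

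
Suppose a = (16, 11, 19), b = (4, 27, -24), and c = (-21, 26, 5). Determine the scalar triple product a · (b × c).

30217

b × c:
i: 27·5 - (-24)·26 = 135 - (-624) = 759
j: (-24)·(-21) - 4·5 = 504 - 20 = 484
k: 4·26 - 27·(-21) = 104 - (-567) = 671
b × c = (759, 484, 671)
a · (b × c) = 16·759 + 11·484 + 19·671 = 12144 + 5324 + 12749 = 30217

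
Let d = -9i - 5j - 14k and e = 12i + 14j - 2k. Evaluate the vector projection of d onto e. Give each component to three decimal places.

d · e = (-9)·12 + (-5)·14 + (-14)·(-2) = -108 - 70 + 28 = -150
|e|² = 144 + 196 + 4 = 344
proj_e d = (-150/344) · (12, 14, -2) ≈ (-5.233, -6.105, 0.872)

(-5.233, -6.105, 0.872)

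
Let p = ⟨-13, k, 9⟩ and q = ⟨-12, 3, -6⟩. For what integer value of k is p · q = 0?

p · q = (-13)·(-12) + k·3 + 9·(-6) = 102 + 3k
Set equal to 0: 3k = -102, so k = -34.

-34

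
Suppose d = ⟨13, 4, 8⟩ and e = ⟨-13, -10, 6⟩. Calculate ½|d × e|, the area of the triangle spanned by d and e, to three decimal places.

111.830

i: 4·6 - 8·(-10) = 24 - (-80) = 104
j: 8·(-13) - 13·6 = -104 - 78 = -182
k: 13·(-10) - 4·(-13) = -130 - (-52) = -78
d × e = (104, -182, -78)
|d × e| = √(104² + (-182)² + (-78)²) = √50024 ≈ 223.6605
area = ½ · 223.6605 ≈ 111.830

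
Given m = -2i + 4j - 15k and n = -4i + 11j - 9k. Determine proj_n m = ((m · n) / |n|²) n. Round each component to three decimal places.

(-3.431, 9.436, -7.720)

m · n = (-2)·(-4) + 4·11 + (-15)·(-9) = 8 + 44 + 135 = 187
|n|² = 16 + 121 + 81 = 218
proj_n m = (187/218) · (-4, 11, -9) ≈ (-3.431, 9.436, -7.720)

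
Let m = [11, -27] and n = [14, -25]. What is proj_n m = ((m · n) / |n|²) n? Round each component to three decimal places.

(14.136, -25.244)

m · n = 11·14 + (-27)·(-25) = 154 + 675 = 829
|n|² = 196 + 625 = 821
proj_n m = (829/821) · (14, -25) ≈ (14.136, -25.244)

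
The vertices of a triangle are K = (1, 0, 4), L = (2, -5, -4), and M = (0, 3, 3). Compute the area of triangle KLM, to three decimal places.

15.215

KL = (1, -5, -8),  KM = (-1, 3, -1)
i: (-5)·(-1) - (-8)·3 = 5 - (-24) = 29
j: (-8)·(-1) - 1·(-1) = 8 - (-1) = 9
k: 1·3 - (-5)·(-1) = 3 - 5 = -2
KL × KM = (29, 9, -2)
|KL × KM| = √926 ≈ 30.4302
area = ½ · 30.4302 ≈ 15.215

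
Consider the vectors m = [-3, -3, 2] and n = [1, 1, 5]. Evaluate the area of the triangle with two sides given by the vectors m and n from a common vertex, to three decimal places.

i: (-3)·5 - 2·1 = -15 - 2 = -17
j: 2·1 - (-3)·5 = 2 - (-15) = 17
k: (-3)·1 - (-3)·1 = -3 - (-3) = 0
m × n = (-17, 17, 0)
|m × n| = √((-17)² + 17² + 0²) = √578 ≈ 24.0416
area = ½ · 24.0416 ≈ 12.021

12.021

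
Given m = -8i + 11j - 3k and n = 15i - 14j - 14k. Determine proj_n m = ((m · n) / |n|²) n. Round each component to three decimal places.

(-5.640, 5.264, 5.264)

m · n = (-8)·15 + 11·(-14) + (-3)·(-14) = -120 - 154 + 42 = -232
|n|² = 225 + 196 + 196 = 617
proj_n m = (-232/617) · (15, -14, -14) ≈ (-5.640, 5.264, 5.264)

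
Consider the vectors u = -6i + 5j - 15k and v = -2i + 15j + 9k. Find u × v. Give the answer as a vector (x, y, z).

i: 5·9 - (-15)·15 = 45 - (-225) = 270
j: (-15)·(-2) - (-6)·9 = 30 - (-54) = 84
k: (-6)·15 - 5·(-2) = -90 - (-10) = -80
u × v = (270, 84, -80)

(270, 84, -80)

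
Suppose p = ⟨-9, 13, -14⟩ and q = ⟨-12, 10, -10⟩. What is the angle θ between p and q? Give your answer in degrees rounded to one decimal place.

p · q = (-9)·(-12) + 13·10 + (-14)·(-10) = 108 + 130 + 140 = 378
|p|² = 81 + 169 + 196 = 446,  |p| = √446 ≈ 21.118712
|q|² = 144 + 100 + 100 = 344,  |q| = √344 ≈ 18.547237
cos θ = 378 / (21.118712 · 18.547237) ≈ 0.96504
θ = arccos(0.96504) ≈ 15.2°

15.2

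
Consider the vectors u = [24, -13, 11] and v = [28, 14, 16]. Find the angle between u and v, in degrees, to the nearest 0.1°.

u · v = 24·28 + (-13)·14 + 11·16 = 672 - 182 + 176 = 666
|u|² = 576 + 169 + 121 = 866,  |u| = √866 ≈ 29.427878
|v|² = 784 + 196 + 256 = 1236,  |v| = √1236 ≈ 35.156792
cos θ = 666 / (29.427878 · 35.156792) ≈ 0.64373
θ = arccos(0.64373) ≈ 49.9°

49.9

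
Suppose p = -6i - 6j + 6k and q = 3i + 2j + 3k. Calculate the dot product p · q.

p · q = (-6)·3 + (-6)·2 + 6·3 = -18 - 12 + 18 = -12

-12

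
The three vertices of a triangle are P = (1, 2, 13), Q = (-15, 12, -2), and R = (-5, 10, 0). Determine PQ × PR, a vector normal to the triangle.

PQ = (-16, 10, -15)
PR = (-6, 8, -13)
i: 10·(-13) - (-15)·8 = -130 - (-120) = -10
j: (-15)·(-6) - (-16)·(-13) = 90 - 208 = -118
k: (-16)·8 - 10·(-6) = -128 - (-60) = -68
PQ × PR = (-10, -118, -68)

(-10, -118, -68)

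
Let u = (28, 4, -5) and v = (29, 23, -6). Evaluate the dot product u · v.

u · v = 28·29 + 4·23 + (-5)·(-6) = 812 + 92 + 30 = 934

934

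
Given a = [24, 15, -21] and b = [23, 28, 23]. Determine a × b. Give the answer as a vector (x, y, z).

(933, -1035, 327)

i: 15·23 - (-21)·28 = 345 - (-588) = 933
j: (-21)·23 - 24·23 = -483 - 552 = -1035
k: 24·28 - 15·23 = 672 - 345 = 327
a × b = (933, -1035, 327)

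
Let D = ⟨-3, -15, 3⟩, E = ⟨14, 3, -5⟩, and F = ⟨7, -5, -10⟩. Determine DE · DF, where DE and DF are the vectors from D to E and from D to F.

454

DE = E − D = (17, 18, -8)
DF = F − D = (10, 10, -13)
DE · DF = 17·10 + 18·10 + (-8)·(-13) = 170 + 180 + 104 = 454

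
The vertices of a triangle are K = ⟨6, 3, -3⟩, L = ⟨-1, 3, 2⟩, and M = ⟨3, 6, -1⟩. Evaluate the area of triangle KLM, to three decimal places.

KL = (-7, 0, 5),  KM = (-3, 3, 2)
i: 0·2 - 5·3 = 0 - 15 = -15
j: 5·(-3) - (-7)·2 = -15 - (-14) = -1
k: (-7)·3 - 0·(-3) = -21 - 0 = -21
KL × KM = (-15, -1, -21)
|KL × KM| = √667 ≈ 25.8263
area = ½ · 25.8263 ≈ 12.913

12.913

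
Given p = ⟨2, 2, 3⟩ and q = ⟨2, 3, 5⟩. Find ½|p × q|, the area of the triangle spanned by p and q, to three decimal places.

i: 2·5 - 3·3 = 10 - 9 = 1
j: 3·2 - 2·5 = 6 - 10 = -4
k: 2·3 - 2·2 = 6 - 4 = 2
p × q = (1, -4, 2)
|p × q| = √(1² + (-4)² + 2²) = √21 ≈ 4.5826
area = ½ · 4.5826 ≈ 2.291

2.291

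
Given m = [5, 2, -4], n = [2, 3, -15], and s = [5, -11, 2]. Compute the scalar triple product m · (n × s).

n × s:
i: 3·2 - (-15)·(-11) = 6 - 165 = -159
j: (-15)·5 - 2·2 = -75 - 4 = -79
k: 2·(-11) - 3·5 = -22 - 15 = -37
n × s = (-159, -79, -37)
m · (n × s) = 5·(-159) + 2·(-79) + (-4)·(-37) = -795 - 158 + 148 = -805

-805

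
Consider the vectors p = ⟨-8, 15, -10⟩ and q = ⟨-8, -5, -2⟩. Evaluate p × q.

(-80, 64, 160)

i: 15·(-2) - (-10)·(-5) = -30 - 50 = -80
j: (-10)·(-8) - (-8)·(-2) = 80 - 16 = 64
k: (-8)·(-5) - 15·(-8) = 40 - (-120) = 160
p × q = (-80, 64, 160)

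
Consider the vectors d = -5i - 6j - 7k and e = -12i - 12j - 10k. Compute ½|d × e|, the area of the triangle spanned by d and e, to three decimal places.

21.656

i: (-6)·(-10) - (-7)·(-12) = 60 - 84 = -24
j: (-7)·(-12) - (-5)·(-10) = 84 - 50 = 34
k: (-5)·(-12) - (-6)·(-12) = 60 - 72 = -12
d × e = (-24, 34, -12)
|d × e| = √((-24)² + 34² + (-12)²) = √1876 ≈ 43.3128
area = ½ · 43.3128 ≈ 21.656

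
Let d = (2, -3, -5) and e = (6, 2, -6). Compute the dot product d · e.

36

d · e = 2·6 + (-3)·2 + (-5)·(-6) = 12 - 6 + 30 = 36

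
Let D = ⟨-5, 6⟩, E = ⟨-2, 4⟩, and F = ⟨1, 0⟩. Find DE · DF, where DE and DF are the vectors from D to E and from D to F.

DE = E − D = (3, -2)
DF = F − D = (6, -6)
DE · DF = 3·6 + (-2)·(-6) = 18 + 12 = 30

30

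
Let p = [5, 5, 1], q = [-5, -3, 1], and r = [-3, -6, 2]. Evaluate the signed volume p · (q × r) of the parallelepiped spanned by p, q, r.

56

q × r:
i: (-3)·2 - 1·(-6) = -6 - (-6) = 0
j: 1·(-3) - (-5)·2 = -3 - (-10) = 7
k: (-5)·(-6) - (-3)·(-3) = 30 - 9 = 21
q × r = (0, 7, 21)
p · (q × r) = 5·0 + 5·7 + 1·21 = 0 + 35 + 21 = 56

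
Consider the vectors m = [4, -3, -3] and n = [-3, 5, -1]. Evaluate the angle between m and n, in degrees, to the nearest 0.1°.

134.1

m · n = 4·(-3) + (-3)·5 + (-3)·(-1) = -12 - 15 + 3 = -24
|m|² = 16 + 9 + 9 = 34,  |m| = √34 ≈ 5.830952
|n|² = 9 + 25 + 1 = 35,  |n| = √35 ≈ 5.916080
cos θ = -24 / (5.830952 · 5.916080) ≈ -0.69573
θ = arccos(-0.69573) ≈ 134.1°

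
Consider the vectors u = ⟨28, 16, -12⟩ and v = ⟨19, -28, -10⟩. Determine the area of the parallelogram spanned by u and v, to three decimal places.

i: 16·(-10) - (-12)·(-28) = -160 - 336 = -496
j: (-12)·19 - 28·(-10) = -228 - (-280) = 52
k: 28·(-28) - 16·19 = -784 - 304 = -1088
u × v = (-496, 52, -1088)
|u × v| = √((-496)² + 52² + (-1088)²) = √1432464 ≈ 1196.8559

1196.856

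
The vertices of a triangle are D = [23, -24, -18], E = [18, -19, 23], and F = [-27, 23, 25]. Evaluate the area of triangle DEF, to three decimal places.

DE = (-5, 5, 41),  DF = (-50, 47, 43)
i: 5·43 - 41·47 = 215 - 1927 = -1712
j: 41·(-50) - (-5)·43 = -2050 - (-215) = -1835
k: (-5)·47 - 5·(-50) = -235 - (-250) = 15
DE × DF = (-1712, -1835, 15)
|DE × DF| = √6298394 ≈ 2509.6601
area = ½ · 2509.6601 ≈ 1254.830

1254.830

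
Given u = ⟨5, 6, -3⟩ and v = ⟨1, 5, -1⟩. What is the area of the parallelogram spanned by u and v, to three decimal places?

21.119

i: 6·(-1) - (-3)·5 = -6 - (-15) = 9
j: (-3)·1 - 5·(-1) = -3 - (-5) = 2
k: 5·5 - 6·1 = 25 - 6 = 19
u × v = (9, 2, 19)
|u × v| = √(9² + 2² + 19²) = √446 ≈ 21.1187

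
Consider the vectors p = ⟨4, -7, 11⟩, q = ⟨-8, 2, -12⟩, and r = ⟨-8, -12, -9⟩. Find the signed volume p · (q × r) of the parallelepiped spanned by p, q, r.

416

q × r:
i: 2·(-9) - (-12)·(-12) = -18 - 144 = -162
j: (-12)·(-8) - (-8)·(-9) = 96 - 72 = 24
k: (-8)·(-12) - 2·(-8) = 96 - (-16) = 112
q × r = (-162, 24, 112)
p · (q × r) = 4·(-162) + (-7)·24 + 11·112 = -648 - 168 + 1232 = 416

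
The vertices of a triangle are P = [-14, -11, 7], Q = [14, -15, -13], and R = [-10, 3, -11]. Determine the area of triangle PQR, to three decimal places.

PQ = (28, -4, -20),  PR = (4, 14, -18)
i: (-4)·(-18) - (-20)·14 = 72 - (-280) = 352
j: (-20)·4 - 28·(-18) = -80 - (-504) = 424
k: 28·14 - (-4)·4 = 392 - (-16) = 408
PQ × PR = (352, 424, 408)
|PQ × PR| = √470144 ≈ 685.6705
area = ½ · 685.6705 ≈ 342.835

342.835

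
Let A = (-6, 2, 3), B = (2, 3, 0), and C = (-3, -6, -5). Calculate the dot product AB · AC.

40

AB = B − A = (8, 1, -3)
AC = C − A = (3, -8, -8)
AB · AC = 8·3 + 1·(-8) + (-3)·(-8) = 24 - 8 + 24 = 40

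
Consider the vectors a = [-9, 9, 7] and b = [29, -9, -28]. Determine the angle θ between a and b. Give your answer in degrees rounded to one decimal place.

a · b = (-9)·29 + 9·(-9) + 7·(-28) = -261 - 81 - 196 = -538
|a|² = 81 + 81 + 49 = 211,  |a| = √211 ≈ 14.525839
|b|² = 841 + 81 + 784 = 1706,  |b| = √1706 ≈ 41.303753
cos θ = -538 / (14.525839 · 41.303753) ≈ -0.89671
θ = arccos(-0.89671) ≈ 153.7°

153.7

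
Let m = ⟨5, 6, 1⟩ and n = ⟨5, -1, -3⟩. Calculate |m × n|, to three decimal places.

i: 6·(-3) - 1·(-1) = -18 - (-1) = -17
j: 1·5 - 5·(-3) = 5 - (-15) = 20
k: 5·(-1) - 6·5 = -5 - 30 = -35
m × n = (-17, 20, -35)
|m × n| = √((-17)² + 20² + (-35)²) = √1914 ≈ 43.7493

43.749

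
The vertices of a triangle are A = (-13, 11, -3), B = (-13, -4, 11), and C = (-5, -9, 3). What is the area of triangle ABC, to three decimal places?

125.543

AB = (0, -15, 14),  AC = (8, -20, 6)
i: (-15)·6 - 14·(-20) = -90 - (-280) = 190
j: 14·8 - 0·6 = 112 - 0 = 112
k: 0·(-20) - (-15)·8 = 0 - (-120) = 120
AB × AC = (190, 112, 120)
|AB × AC| = √63044 ≈ 251.0856
area = ½ · 251.0856 ≈ 125.543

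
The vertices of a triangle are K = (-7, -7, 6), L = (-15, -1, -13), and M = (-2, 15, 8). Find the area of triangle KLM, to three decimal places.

KL = (-8, 6, -19),  KM = (5, 22, 2)
i: 6·2 - (-19)·22 = 12 - (-418) = 430
j: (-19)·5 - (-8)·2 = -95 - (-16) = -79
k: (-8)·22 - 6·5 = -176 - 30 = -206
KL × KM = (430, -79, -206)
|KL × KM| = √233577 ≈ 483.2980
area = ½ · 483.2980 ≈ 241.649

241.649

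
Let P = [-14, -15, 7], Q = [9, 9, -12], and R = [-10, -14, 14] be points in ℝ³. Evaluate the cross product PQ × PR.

PQ = (23, 24, -19)
PR = (4, 1, 7)
i: 24·7 - (-19)·1 = 168 - (-19) = 187
j: (-19)·4 - 23·7 = -76 - 161 = -237
k: 23·1 - 24·4 = 23 - 96 = -73
PQ × PR = (187, -237, -73)

(187, -237, -73)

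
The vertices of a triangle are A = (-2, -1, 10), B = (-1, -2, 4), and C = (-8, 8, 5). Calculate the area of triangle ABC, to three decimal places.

AB = (1, -1, -6),  AC = (-6, 9, -5)
i: (-1)·(-5) - (-6)·9 = 5 - (-54) = 59
j: (-6)·(-6) - 1·(-5) = 36 - (-5) = 41
k: 1·9 - (-1)·(-6) = 9 - 6 = 3
AB × AC = (59, 41, 3)
|AB × AC| = √5171 ≈ 71.9097
area = ½ · 71.9097 ≈ 35.955

35.955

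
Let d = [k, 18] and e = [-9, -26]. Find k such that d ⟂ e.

-52

d · e = k·(-9) + 18·(-26) = -468 - 9k
Set equal to 0: -9k = 468, so k = -52.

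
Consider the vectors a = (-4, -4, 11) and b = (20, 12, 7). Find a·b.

a · b = (-4)·20 + (-4)·12 + 11·7 = -80 - 48 + 77 = -51

-51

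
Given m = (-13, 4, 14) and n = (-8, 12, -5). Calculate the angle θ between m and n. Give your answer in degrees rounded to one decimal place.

m · n = (-13)·(-8) + 4·12 + 14·(-5) = 104 + 48 - 70 = 82
|m|² = 169 + 16 + 196 = 381,  |m| = √381 ≈ 19.519221
|n|² = 64 + 144 + 25 = 233,  |n| = √233 ≈ 15.264338
cos θ = 82 / (19.519221 · 15.264338) ≈ 0.27522
θ = arccos(0.27522) ≈ 74.0°

74.0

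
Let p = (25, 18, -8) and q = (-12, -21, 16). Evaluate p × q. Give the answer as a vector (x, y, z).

i: 18·16 - (-8)·(-21) = 288 - 168 = 120
j: (-8)·(-12) - 25·16 = 96 - 400 = -304
k: 25·(-21) - 18·(-12) = -525 - (-216) = -309
p × q = (120, -304, -309)

(120, -304, -309)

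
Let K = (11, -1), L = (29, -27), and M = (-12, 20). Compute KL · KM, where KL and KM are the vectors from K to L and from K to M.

KL = L − K = (18, -26)
KM = M − K = (-23, 21)
KL · KM = 18·(-23) + (-26)·21 = -414 - 546 = -960

-960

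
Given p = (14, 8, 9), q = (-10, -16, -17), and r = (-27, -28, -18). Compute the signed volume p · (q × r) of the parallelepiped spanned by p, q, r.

q × r:
i: (-16)·(-18) - (-17)·(-28) = 288 - 476 = -188
j: (-17)·(-27) - (-10)·(-18) = 459 - 180 = 279
k: (-10)·(-28) - (-16)·(-27) = 280 - 432 = -152
q × r = (-188, 279, -152)
p · (q × r) = 14·(-188) + 8·279 + 9·(-152) = -2632 + 2232 - 1368 = -1768

-1768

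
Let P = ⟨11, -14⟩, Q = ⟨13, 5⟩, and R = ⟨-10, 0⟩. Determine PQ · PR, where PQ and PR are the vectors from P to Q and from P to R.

PQ = Q − P = (2, 19)
PR = R − P = (-21, 14)
PQ · PR = 2·(-21) + 19·14 = -42 + 266 = 224

224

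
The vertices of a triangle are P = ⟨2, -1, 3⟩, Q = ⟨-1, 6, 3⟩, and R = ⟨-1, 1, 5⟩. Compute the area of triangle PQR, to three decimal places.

PQ = (-3, 7, 0),  PR = (-3, 2, 2)
i: 7·2 - 0·2 = 14 - 0 = 14
j: 0·(-3) - (-3)·2 = 0 - (-6) = 6
k: (-3)·2 - 7·(-3) = -6 - (-21) = 15
PQ × PR = (14, 6, 15)
|PQ × PR| = √457 ≈ 21.3776
area = ½ · 21.3776 ≈ 10.689

10.689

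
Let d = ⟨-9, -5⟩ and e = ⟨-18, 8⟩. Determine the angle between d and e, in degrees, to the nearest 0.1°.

53.0

d · e = (-9)·(-18) + (-5)·8 = 162 - 40 = 122
|d|² = 81 + 25 = 106,  |d| = √106 ≈ 10.295630
|e|² = 324 + 64 = 388,  |e| = √388 ≈ 19.697716
cos θ = 122 / (10.295630 · 19.697716) ≈ 0.60158
θ = arccos(0.60158) ≈ 53.0°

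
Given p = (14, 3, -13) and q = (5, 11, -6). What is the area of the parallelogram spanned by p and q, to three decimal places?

187.902

i: 3·(-6) - (-13)·11 = -18 - (-143) = 125
j: (-13)·5 - 14·(-6) = -65 - (-84) = 19
k: 14·11 - 3·5 = 154 - 15 = 139
p × q = (125, 19, 139)
|p × q| = √(125² + 19² + 139²) = √35307 ≈ 187.9016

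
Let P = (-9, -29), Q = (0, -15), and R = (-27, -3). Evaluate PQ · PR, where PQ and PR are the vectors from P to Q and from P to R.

PQ = Q − P = (9, 14)
PR = R − P = (-18, 26)
PQ · PR = 9·(-18) + 14·26 = -162 + 364 = 202

202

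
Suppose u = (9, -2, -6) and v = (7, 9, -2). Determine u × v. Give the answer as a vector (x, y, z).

i: (-2)·(-2) - (-6)·9 = 4 - (-54) = 58
j: (-6)·7 - 9·(-2) = -42 - (-18) = -24
k: 9·9 - (-2)·7 = 81 - (-14) = 95
u × v = (58, -24, 95)

(58, -24, 95)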